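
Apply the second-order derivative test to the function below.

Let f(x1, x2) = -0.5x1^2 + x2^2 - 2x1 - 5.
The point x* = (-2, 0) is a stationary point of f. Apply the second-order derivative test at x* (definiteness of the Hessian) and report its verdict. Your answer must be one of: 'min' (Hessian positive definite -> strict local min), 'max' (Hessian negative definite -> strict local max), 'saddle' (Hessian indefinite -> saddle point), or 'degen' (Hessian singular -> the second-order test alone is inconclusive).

Compute the Hessian H = grad^2 f:
  H = [[-1, 0], [0, 2]]
Verify stationarity: grad f(x*) = H x* + g = (0, 0).
Eigenvalues of H: -1, 2.
Eigenvalues have mixed signs, so H is indefinite -> x* is a saddle point.

saddle


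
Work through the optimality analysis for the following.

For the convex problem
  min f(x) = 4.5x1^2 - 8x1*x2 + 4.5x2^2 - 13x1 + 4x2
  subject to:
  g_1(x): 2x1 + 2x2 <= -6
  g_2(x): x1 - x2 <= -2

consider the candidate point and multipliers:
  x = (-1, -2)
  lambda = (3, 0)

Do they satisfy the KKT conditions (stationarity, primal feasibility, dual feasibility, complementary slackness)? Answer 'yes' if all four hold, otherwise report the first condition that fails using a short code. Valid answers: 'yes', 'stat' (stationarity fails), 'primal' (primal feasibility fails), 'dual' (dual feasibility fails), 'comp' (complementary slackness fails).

Gradient of f: grad f(x) = Q x + c = (-6, -6)
Constraint values g_i(x) = a_i^T x - b_i:
  g_1((-1, -2)) = 0
  g_2((-1, -2)) = 3
Stationarity residual: grad f(x) + sum_i lambda_i a_i = (0, 0)
  -> stationarity OK
Primal feasibility (all g_i <= 0): FAILS
Dual feasibility (all lambda_i >= 0): OK
Complementary slackness (lambda_i * g_i(x) = 0 for all i): OK

Verdict: the first failing condition is primal_feasibility -> primal.

primal


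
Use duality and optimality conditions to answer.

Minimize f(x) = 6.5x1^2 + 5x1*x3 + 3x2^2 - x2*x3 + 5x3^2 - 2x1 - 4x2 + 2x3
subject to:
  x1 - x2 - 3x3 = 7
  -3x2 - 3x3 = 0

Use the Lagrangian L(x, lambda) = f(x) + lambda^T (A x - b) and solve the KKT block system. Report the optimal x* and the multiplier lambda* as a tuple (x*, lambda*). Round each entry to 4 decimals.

Form the Lagrangian:
  L(x, lambda) = (1/2) x^T Q x + c^T x + lambda^T (A x - b)
Stationarity (grad_x L = 0): Q x + c + A^T lambda = 0.
Primal feasibility: A x = b.

This gives the KKT block system:
  [ Q   A^T ] [ x     ]   [-c ]
  [ A    0  ] [ lambda ] = [ b ]

Solving the linear system:
  x*      = (2.1333, 2.4333, -2.4333)
  lambda* = (-13.5667, 8.8667)
  f(x*)   = 38.05

x* = (2.1333, 2.4333, -2.4333), lambda* = (-13.5667, 8.8667)


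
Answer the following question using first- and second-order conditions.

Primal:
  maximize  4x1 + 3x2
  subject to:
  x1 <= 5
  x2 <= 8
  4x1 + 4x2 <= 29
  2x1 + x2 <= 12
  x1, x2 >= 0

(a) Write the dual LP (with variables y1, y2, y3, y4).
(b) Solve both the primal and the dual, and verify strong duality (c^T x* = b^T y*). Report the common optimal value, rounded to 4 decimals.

The standard primal-dual pair for 'max c^T x s.t. A x <= b, x >= 0' is:
  Dual:  min b^T y  s.t.  A^T y >= c,  y >= 0.

So the dual LP is:
  minimize  5y1 + 8y2 + 29y3 + 12y4
  subject to:
    y1 + 4y3 + 2y4 >= 4
    y2 + 4y3 + y4 >= 3
    y1, y2, y3, y4 >= 0

Solving the primal: x* = (4.75, 2.5).
  primal value c^T x* = 26.5.
Solving the dual: y* = (0, 0, 0.5, 1).
  dual value b^T y* = 26.5.
Strong duality: c^T x* = b^T y*. Confirmed.

26.5


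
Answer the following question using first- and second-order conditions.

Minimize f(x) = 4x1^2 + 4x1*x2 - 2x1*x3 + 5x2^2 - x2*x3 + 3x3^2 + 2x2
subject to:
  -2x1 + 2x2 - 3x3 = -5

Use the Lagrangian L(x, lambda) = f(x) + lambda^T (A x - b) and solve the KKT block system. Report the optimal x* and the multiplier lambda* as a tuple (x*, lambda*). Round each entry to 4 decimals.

Form the Lagrangian:
  L(x, lambda) = (1/2) x^T Q x + c^T x + lambda^T (A x - b)
Stationarity (grad_x L = 0): Q x + c + A^T lambda = 0.
Primal feasibility: A x = b.

This gives the KKT block system:
  [ Q   A^T ] [ x     ]   [-c ]
  [ A    0  ] [ lambda ] = [ b ]

Solving the linear system:
  x*      = (0.7832, -0.6637, 0.7021)
  lambda* = (1.1032)
  f(x*)   = 2.0944

x* = (0.7832, -0.6637, 0.7021), lambda* = (1.1032)


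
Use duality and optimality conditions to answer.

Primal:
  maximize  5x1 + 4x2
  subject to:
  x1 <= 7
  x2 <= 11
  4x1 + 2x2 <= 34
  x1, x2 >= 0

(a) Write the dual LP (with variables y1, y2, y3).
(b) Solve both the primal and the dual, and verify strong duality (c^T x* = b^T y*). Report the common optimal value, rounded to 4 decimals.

The standard primal-dual pair for 'max c^T x s.t. A x <= b, x >= 0' is:
  Dual:  min b^T y  s.t.  A^T y >= c,  y >= 0.

So the dual LP is:
  minimize  7y1 + 11y2 + 34y3
  subject to:
    y1 + 4y3 >= 5
    y2 + 2y3 >= 4
    y1, y2, y3 >= 0

Solving the primal: x* = (3, 11).
  primal value c^T x* = 59.
Solving the dual: y* = (0, 1.5, 1.25).
  dual value b^T y* = 59.
Strong duality: c^T x* = b^T y*. Confirmed.

59


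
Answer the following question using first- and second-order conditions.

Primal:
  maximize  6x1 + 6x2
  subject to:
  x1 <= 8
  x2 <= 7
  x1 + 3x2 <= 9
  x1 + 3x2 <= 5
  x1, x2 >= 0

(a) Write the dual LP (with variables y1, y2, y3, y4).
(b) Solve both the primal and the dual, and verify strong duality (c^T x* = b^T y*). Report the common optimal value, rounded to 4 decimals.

The standard primal-dual pair for 'max c^T x s.t. A x <= b, x >= 0' is:
  Dual:  min b^T y  s.t.  A^T y >= c,  y >= 0.

So the dual LP is:
  minimize  8y1 + 7y2 + 9y3 + 5y4
  subject to:
    y1 + y3 + y4 >= 6
    y2 + 3y3 + 3y4 >= 6
    y1, y2, y3, y4 >= 0

Solving the primal: x* = (5, 0).
  primal value c^T x* = 30.
Solving the dual: y* = (0, 0, 0, 6).
  dual value b^T y* = 30.
Strong duality: c^T x* = b^T y*. Confirmed.

30


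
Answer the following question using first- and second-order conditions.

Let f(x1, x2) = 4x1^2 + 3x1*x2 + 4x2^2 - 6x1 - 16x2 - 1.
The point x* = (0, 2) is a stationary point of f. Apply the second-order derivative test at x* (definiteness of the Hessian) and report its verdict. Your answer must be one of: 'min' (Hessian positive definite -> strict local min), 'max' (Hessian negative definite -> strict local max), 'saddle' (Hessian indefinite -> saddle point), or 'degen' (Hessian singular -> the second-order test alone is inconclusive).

Compute the Hessian H = grad^2 f:
  H = [[8, 3], [3, 8]]
Verify stationarity: grad f(x*) = H x* + g = (0, 0).
Eigenvalues of H: 5, 11.
Both eigenvalues > 0, so H is positive definite -> x* is a strict local min.

min


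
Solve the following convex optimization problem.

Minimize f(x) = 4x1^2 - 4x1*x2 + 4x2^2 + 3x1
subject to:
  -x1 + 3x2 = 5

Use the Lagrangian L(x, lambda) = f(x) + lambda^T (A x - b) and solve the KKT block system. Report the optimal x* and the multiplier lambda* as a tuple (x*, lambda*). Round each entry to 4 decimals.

Form the Lagrangian:
  L(x, lambda) = (1/2) x^T Q x + c^T x + lambda^T (A x - b)
Stationarity (grad_x L = 0): Q x + c + A^T lambda = 0.
Primal feasibility: A x = b.

This gives the KKT block system:
  [ Q   A^T ] [ x     ]   [-c ]
  [ A    0  ] [ lambda ] = [ b ]

Solving the linear system:
  x*      = (-0.125, 1.625)
  lambda* = (-4.5)
  f(x*)   = 11.0625

x* = (-0.125, 1.625), lambda* = (-4.5)


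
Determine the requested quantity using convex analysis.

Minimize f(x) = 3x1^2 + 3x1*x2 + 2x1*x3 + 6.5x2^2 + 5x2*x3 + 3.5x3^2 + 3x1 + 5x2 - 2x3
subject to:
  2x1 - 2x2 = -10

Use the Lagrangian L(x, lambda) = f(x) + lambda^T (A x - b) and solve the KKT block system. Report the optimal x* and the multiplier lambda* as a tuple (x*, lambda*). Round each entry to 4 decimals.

Form the Lagrangian:
  L(x, lambda) = (1/2) x^T Q x + c^T x + lambda^T (A x - b)
Stationarity (grad_x L = 0): Q x + c + A^T lambda = 0.
Primal feasibility: A x = b.

This gives the KKT block system:
  [ Q   A^T ] [ x     ]   [-c ]
  [ A    0  ] [ lambda ] = [ b ]

Solving the linear system:
  x*      = (-3.6111, 1.3889, 0.3254)
  lambda* = (6.9246)
  f(x*)   = 32.3532

x* = (-3.6111, 1.3889, 0.3254), lambda* = (6.9246)


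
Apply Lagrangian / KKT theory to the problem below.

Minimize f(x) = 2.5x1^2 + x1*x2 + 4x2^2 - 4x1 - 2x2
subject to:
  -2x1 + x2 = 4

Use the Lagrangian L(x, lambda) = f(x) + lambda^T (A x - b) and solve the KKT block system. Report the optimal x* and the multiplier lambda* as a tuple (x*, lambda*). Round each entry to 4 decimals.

Form the Lagrangian:
  L(x, lambda) = (1/2) x^T Q x + c^T x + lambda^T (A x - b)
Stationarity (grad_x L = 0): Q x + c + A^T lambda = 0.
Primal feasibility: A x = b.

This gives the KKT block system:
  [ Q   A^T ] [ x     ]   [-c ]
  [ A    0  ] [ lambda ] = [ b ]

Solving the linear system:
  x*      = (-1.4634, 1.0732)
  lambda* = (-5.122)
  f(x*)   = 12.0976

x* = (-1.4634, 1.0732), lambda* = (-5.122)


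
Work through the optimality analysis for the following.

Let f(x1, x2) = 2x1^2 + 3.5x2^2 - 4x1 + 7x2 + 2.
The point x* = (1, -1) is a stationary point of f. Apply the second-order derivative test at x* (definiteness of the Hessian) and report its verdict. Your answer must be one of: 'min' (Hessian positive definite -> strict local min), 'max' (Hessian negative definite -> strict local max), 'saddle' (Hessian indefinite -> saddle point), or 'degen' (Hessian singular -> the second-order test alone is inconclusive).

Compute the Hessian H = grad^2 f:
  H = [[4, 0], [0, 7]]
Verify stationarity: grad f(x*) = H x* + g = (0, 0).
Eigenvalues of H: 4, 7.
Both eigenvalues > 0, so H is positive definite -> x* is a strict local min.

min


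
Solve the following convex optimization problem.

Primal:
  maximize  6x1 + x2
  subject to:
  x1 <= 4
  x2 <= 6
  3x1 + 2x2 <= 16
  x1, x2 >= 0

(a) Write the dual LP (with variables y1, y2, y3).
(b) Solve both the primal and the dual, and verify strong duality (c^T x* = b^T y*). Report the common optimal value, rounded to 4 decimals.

The standard primal-dual pair for 'max c^T x s.t. A x <= b, x >= 0' is:
  Dual:  min b^T y  s.t.  A^T y >= c,  y >= 0.

So the dual LP is:
  minimize  4y1 + 6y2 + 16y3
  subject to:
    y1 + 3y3 >= 6
    y2 + 2y3 >= 1
    y1, y2, y3 >= 0

Solving the primal: x* = (4, 2).
  primal value c^T x* = 26.
Solving the dual: y* = (4.5, 0, 0.5).
  dual value b^T y* = 26.
Strong duality: c^T x* = b^T y*. Confirmed.

26


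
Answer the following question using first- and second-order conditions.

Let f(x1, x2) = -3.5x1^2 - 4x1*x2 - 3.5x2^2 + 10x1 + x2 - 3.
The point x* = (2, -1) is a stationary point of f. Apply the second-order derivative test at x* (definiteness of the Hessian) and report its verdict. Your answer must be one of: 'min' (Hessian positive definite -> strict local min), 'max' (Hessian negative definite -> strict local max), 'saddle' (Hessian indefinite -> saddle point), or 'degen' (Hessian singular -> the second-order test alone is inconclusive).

Compute the Hessian H = grad^2 f:
  H = [[-7, -4], [-4, -7]]
Verify stationarity: grad f(x*) = H x* + g = (0, 0).
Eigenvalues of H: -11, -3.
Both eigenvalues < 0, so H is negative definite -> x* is a strict local max.

max


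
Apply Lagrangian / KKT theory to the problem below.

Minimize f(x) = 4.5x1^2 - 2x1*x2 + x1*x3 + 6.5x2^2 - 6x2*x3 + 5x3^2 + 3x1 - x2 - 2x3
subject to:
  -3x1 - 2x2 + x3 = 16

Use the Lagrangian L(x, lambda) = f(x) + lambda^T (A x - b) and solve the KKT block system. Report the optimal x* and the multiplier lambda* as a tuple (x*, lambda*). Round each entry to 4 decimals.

Form the Lagrangian:
  L(x, lambda) = (1/2) x^T Q x + c^T x + lambda^T (A x - b)
Stationarity (grad_x L = 0): Q x + c + A^T lambda = 0.
Primal feasibility: A x = b.

This gives the KKT block system:
  [ Q   A^T ] [ x     ]   [-c ]
  [ A    0  ] [ lambda ] = [ b ]

Solving the linear system:
  x*      = (-3.9805, -1.7869, 0.4848)
  lambda* = (-9.5886)
  f(x*)   = 71.1468

x* = (-3.9805, -1.7869, 0.4848), lambda* = (-9.5886)


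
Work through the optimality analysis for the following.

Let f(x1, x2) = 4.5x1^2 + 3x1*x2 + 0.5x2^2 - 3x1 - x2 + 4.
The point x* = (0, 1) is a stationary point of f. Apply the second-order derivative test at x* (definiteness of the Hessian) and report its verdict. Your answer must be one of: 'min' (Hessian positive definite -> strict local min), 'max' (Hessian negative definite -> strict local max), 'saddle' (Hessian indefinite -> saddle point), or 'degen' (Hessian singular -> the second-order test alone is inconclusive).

Compute the Hessian H = grad^2 f:
  H = [[9, 3], [3, 1]]
Verify stationarity: grad f(x*) = H x* + g = (0, 0).
Eigenvalues of H: 0, 10.
H has a zero eigenvalue (singular; positive semidefinite but not definite), so H is neither positive definite, negative definite, nor indefinite. The second-order test alone is inconclusive -> degen.
(Indeed, f is constant along the null direction of H through x*, so x* is not a strict local extremum.)

degen


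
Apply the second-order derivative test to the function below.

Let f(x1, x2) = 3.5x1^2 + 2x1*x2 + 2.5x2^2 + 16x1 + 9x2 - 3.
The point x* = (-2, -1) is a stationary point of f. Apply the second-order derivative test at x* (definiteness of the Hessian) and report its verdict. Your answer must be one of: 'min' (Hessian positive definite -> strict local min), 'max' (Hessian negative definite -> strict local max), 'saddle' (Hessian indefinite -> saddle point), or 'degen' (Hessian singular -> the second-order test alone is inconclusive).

Compute the Hessian H = grad^2 f:
  H = [[7, 2], [2, 5]]
Verify stationarity: grad f(x*) = H x* + g = (0, 0).
Eigenvalues of H: 3.7639, 8.2361.
Both eigenvalues > 0, so H is positive definite -> x* is a strict local min.

min


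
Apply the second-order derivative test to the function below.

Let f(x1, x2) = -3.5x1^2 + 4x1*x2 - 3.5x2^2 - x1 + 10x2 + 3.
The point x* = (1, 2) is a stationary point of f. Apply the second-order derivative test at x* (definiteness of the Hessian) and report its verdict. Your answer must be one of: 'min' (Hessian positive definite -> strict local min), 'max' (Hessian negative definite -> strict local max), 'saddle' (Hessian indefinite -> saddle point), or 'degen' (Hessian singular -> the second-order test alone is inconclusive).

Compute the Hessian H = grad^2 f:
  H = [[-7, 4], [4, -7]]
Verify stationarity: grad f(x*) = H x* + g = (0, 0).
Eigenvalues of H: -11, -3.
Both eigenvalues < 0, so H is negative definite -> x* is a strict local max.

max


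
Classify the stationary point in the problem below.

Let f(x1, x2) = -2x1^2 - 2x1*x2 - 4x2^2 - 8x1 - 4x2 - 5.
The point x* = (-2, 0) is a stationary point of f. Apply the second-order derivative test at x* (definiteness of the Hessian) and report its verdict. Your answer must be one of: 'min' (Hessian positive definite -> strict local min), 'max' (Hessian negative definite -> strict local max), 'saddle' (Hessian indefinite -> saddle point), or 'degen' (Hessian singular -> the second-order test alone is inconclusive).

Compute the Hessian H = grad^2 f:
  H = [[-4, -2], [-2, -8]]
Verify stationarity: grad f(x*) = H x* + g = (0, 0).
Eigenvalues of H: -8.8284, -3.1716.
Both eigenvalues < 0, so H is negative definite -> x* is a strict local max.

max


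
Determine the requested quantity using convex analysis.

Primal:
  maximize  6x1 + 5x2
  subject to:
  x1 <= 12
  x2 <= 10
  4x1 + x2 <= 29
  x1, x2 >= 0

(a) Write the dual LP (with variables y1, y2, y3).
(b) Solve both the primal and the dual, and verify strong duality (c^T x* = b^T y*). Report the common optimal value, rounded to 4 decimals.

The standard primal-dual pair for 'max c^T x s.t. A x <= b, x >= 0' is:
  Dual:  min b^T y  s.t.  A^T y >= c,  y >= 0.

So the dual LP is:
  minimize  12y1 + 10y2 + 29y3
  subject to:
    y1 + 4y3 >= 6
    y2 + y3 >= 5
    y1, y2, y3 >= 0

Solving the primal: x* = (4.75, 10).
  primal value c^T x* = 78.5.
Solving the dual: y* = (0, 3.5, 1.5).
  dual value b^T y* = 78.5.
Strong duality: c^T x* = b^T y*. Confirmed.

78.5


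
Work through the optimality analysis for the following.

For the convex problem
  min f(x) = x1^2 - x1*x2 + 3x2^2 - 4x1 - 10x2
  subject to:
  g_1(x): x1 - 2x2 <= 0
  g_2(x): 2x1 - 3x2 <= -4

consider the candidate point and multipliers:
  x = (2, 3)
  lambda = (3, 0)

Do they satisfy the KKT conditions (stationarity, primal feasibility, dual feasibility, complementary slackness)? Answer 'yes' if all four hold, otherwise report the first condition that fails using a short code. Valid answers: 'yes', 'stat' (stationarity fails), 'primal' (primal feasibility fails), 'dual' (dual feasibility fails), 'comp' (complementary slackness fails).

Gradient of f: grad f(x) = Q x + c = (-3, 6)
Constraint values g_i(x) = a_i^T x - b_i:
  g_1((2, 3)) = -4
  g_2((2, 3)) = -1
Stationarity residual: grad f(x) + sum_i lambda_i a_i = (0, 0)
  -> stationarity OK
Primal feasibility (all g_i <= 0): OK
Dual feasibility (all lambda_i >= 0): OK
Complementary slackness (lambda_i * g_i(x) = 0 for all i): FAILS

Verdict: the first failing condition is complementary_slackness -> comp.

comp


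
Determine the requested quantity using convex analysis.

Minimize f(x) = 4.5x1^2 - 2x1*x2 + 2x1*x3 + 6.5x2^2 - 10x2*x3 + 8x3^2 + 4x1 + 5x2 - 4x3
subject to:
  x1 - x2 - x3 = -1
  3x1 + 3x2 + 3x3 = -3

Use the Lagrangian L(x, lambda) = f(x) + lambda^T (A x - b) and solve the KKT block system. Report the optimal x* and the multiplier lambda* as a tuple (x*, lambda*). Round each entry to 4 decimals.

Form the Lagrangian:
  L(x, lambda) = (1/2) x^T Q x + c^T x + lambda^T (A x - b)
Stationarity (grad_x L = 0): Q x + c + A^T lambda = 0.
Primal feasibility: A x = b.

This gives the KKT block system:
  [ Q   A^T ] [ x     ]   [-c ]
  [ A    0  ] [ lambda ] = [ b ]

Solving the linear system:
  x*      = (-1, -0.2653, 0.2653)
  lambda* = (2.4184, 0.5068)
  f(x*)   = -1.2245

x* = (-1, -0.2653, 0.2653), lambda* = (2.4184, 0.5068)


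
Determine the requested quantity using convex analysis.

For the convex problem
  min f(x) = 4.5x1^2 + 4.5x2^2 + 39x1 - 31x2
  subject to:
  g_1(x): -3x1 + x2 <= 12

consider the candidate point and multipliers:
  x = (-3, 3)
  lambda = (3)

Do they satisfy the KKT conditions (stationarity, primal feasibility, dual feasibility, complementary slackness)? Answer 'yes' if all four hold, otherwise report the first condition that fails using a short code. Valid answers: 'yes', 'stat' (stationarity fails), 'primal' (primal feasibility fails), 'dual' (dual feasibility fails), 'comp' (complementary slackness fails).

Gradient of f: grad f(x) = Q x + c = (12, -4)
Constraint values g_i(x) = a_i^T x - b_i:
  g_1((-3, 3)) = 0
Stationarity residual: grad f(x) + sum_i lambda_i a_i = (3, -1)
  -> stationarity FAILS
Primal feasibility (all g_i <= 0): OK
Dual feasibility (all lambda_i >= 0): OK
Complementary slackness (lambda_i * g_i(x) = 0 for all i): OK

Verdict: the first failing condition is stationarity -> stat.

stat


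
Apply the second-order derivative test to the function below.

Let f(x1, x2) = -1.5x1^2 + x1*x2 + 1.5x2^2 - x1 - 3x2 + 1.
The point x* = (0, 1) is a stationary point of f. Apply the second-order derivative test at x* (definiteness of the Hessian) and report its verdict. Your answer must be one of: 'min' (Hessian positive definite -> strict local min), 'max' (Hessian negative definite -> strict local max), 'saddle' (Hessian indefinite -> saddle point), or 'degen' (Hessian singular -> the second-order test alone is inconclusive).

Compute the Hessian H = grad^2 f:
  H = [[-3, 1], [1, 3]]
Verify stationarity: grad f(x*) = H x* + g = (0, 0).
Eigenvalues of H: -3.1623, 3.1623.
Eigenvalues have mixed signs, so H is indefinite -> x* is a saddle point.

saddle


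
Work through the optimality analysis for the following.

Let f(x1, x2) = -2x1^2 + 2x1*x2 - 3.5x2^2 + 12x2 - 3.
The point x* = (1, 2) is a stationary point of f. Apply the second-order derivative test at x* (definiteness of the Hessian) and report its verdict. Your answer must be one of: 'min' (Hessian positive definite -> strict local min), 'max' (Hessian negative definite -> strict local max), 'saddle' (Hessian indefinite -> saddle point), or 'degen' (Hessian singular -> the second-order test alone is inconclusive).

Compute the Hessian H = grad^2 f:
  H = [[-4, 2], [2, -7]]
Verify stationarity: grad f(x*) = H x* + g = (0, 0).
Eigenvalues of H: -8, -3.
Both eigenvalues < 0, so H is negative definite -> x* is a strict local max.

max


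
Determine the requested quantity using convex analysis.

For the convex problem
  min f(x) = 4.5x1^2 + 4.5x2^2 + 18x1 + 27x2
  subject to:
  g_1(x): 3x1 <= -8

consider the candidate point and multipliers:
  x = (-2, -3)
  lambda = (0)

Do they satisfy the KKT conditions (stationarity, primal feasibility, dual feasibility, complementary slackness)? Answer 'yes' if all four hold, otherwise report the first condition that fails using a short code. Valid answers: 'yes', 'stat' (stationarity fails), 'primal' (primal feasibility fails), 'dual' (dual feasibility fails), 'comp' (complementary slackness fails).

Gradient of f: grad f(x) = Q x + c = (0, 0)
Constraint values g_i(x) = a_i^T x - b_i:
  g_1((-2, -3)) = 2
Stationarity residual: grad f(x) + sum_i lambda_i a_i = (0, 0)
  -> stationarity OK
Primal feasibility (all g_i <= 0): FAILS
Dual feasibility (all lambda_i >= 0): OK
Complementary slackness (lambda_i * g_i(x) = 0 for all i): OK

Verdict: the first failing condition is primal_feasibility -> primal.

primal


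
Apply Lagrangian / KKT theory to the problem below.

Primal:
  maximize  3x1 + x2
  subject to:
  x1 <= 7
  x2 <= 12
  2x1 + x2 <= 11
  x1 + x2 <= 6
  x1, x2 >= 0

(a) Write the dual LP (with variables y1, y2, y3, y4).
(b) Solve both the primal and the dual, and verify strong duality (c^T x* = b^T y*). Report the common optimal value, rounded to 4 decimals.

The standard primal-dual pair for 'max c^T x s.t. A x <= b, x >= 0' is:
  Dual:  min b^T y  s.t.  A^T y >= c,  y >= 0.

So the dual LP is:
  minimize  7y1 + 12y2 + 11y3 + 6y4
  subject to:
    y1 + 2y3 + y4 >= 3
    y2 + y3 + y4 >= 1
    y1, y2, y3, y4 >= 0

Solving the primal: x* = (5.5, 0).
  primal value c^T x* = 16.5.
Solving the dual: y* = (0, 0, 1.5, 0).
  dual value b^T y* = 16.5.
Strong duality: c^T x* = b^T y*. Confirmed.

16.5


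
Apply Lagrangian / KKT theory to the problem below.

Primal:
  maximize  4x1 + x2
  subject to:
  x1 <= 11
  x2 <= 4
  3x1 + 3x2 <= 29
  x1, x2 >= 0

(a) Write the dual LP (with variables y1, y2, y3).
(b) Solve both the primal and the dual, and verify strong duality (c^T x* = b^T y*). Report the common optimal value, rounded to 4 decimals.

The standard primal-dual pair for 'max c^T x s.t. A x <= b, x >= 0' is:
  Dual:  min b^T y  s.t.  A^T y >= c,  y >= 0.

So the dual LP is:
  minimize  11y1 + 4y2 + 29y3
  subject to:
    y1 + 3y3 >= 4
    y2 + 3y3 >= 1
    y1, y2, y3 >= 0

Solving the primal: x* = (9.6667, 0).
  primal value c^T x* = 38.6667.
Solving the dual: y* = (0, 0, 1.3333).
  dual value b^T y* = 38.6667.
Strong duality: c^T x* = b^T y*. Confirmed.

38.6667


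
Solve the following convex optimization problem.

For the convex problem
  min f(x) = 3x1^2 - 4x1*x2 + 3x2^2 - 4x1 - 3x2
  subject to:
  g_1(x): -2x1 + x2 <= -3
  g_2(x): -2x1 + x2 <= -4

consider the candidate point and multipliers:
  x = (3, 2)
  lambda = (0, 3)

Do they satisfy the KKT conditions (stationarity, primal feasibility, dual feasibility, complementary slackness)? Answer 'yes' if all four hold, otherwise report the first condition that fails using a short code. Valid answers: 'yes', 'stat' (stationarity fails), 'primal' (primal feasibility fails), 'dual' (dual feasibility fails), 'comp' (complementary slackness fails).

Gradient of f: grad f(x) = Q x + c = (6, -3)
Constraint values g_i(x) = a_i^T x - b_i:
  g_1((3, 2)) = -1
  g_2((3, 2)) = 0
Stationarity residual: grad f(x) + sum_i lambda_i a_i = (0, 0)
  -> stationarity OK
Primal feasibility (all g_i <= 0): OK
Dual feasibility (all lambda_i >= 0): OK
Complementary slackness (lambda_i * g_i(x) = 0 for all i): OK

Verdict: yes, KKT holds.

yes


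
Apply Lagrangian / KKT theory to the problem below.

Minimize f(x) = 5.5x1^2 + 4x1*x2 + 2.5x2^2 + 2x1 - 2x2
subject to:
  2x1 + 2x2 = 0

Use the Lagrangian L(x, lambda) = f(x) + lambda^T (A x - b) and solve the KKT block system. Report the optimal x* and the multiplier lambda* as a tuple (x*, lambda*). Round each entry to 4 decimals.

Form the Lagrangian:
  L(x, lambda) = (1/2) x^T Q x + c^T x + lambda^T (A x - b)
Stationarity (grad_x L = 0): Q x + c + A^T lambda = 0.
Primal feasibility: A x = b.

This gives the KKT block system:
  [ Q   A^T ] [ x     ]   [-c ]
  [ A    0  ] [ lambda ] = [ b ]

Solving the linear system:
  x*      = (-0.5, 0.5)
  lambda* = (0.75)
  f(x*)   = -1

x* = (-0.5, 0.5), lambda* = (0.75)


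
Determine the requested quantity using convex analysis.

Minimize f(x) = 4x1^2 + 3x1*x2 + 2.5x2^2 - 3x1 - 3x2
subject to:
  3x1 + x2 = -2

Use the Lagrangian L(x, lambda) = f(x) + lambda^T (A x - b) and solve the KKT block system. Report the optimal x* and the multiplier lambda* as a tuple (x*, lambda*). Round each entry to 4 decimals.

Form the Lagrangian:
  L(x, lambda) = (1/2) x^T Q x + c^T x + lambda^T (A x - b)
Stationarity (grad_x L = 0): Q x + c + A^T lambda = 0.
Primal feasibility: A x = b.

This gives the KKT block system:
  [ Q   A^T ] [ x     ]   [-c ]
  [ A    0  ] [ lambda ] = [ b ]

Solving the linear system:
  x*      = (-0.8571, 0.5714)
  lambda* = (2.7143)
  f(x*)   = 3.1429

x* = (-0.8571, 0.5714), lambda* = (2.7143)


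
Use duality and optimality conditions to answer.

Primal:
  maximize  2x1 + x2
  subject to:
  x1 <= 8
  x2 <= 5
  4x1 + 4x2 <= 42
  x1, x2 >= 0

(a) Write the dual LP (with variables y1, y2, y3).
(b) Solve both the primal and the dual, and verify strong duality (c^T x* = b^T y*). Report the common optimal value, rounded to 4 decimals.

The standard primal-dual pair for 'max c^T x s.t. A x <= b, x >= 0' is:
  Dual:  min b^T y  s.t.  A^T y >= c,  y >= 0.

So the dual LP is:
  minimize  8y1 + 5y2 + 42y3
  subject to:
    y1 + 4y3 >= 2
    y2 + 4y3 >= 1
    y1, y2, y3 >= 0

Solving the primal: x* = (8, 2.5).
  primal value c^T x* = 18.5.
Solving the dual: y* = (1, 0, 0.25).
  dual value b^T y* = 18.5.
Strong duality: c^T x* = b^T y*. Confirmed.

18.5


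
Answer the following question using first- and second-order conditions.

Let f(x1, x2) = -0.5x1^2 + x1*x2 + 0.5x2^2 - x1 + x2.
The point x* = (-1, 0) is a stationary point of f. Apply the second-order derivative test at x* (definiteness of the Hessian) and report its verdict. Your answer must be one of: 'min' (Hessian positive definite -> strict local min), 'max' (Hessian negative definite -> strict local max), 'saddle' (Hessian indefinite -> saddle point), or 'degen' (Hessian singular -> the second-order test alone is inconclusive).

Compute the Hessian H = grad^2 f:
  H = [[-1, 1], [1, 1]]
Verify stationarity: grad f(x*) = H x* + g = (0, 0).
Eigenvalues of H: -1.4142, 1.4142.
Eigenvalues have mixed signs, so H is indefinite -> x* is a saddle point.

saddle


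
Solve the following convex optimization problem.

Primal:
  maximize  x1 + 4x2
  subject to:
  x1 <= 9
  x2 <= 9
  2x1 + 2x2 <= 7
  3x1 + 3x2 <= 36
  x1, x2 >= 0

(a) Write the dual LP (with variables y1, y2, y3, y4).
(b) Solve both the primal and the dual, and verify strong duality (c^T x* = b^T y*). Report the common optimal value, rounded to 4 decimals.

The standard primal-dual pair for 'max c^T x s.t. A x <= b, x >= 0' is:
  Dual:  min b^T y  s.t.  A^T y >= c,  y >= 0.

So the dual LP is:
  minimize  9y1 + 9y2 + 7y3 + 36y4
  subject to:
    y1 + 2y3 + 3y4 >= 1
    y2 + 2y3 + 3y4 >= 4
    y1, y2, y3, y4 >= 0

Solving the primal: x* = (0, 3.5).
  primal value c^T x* = 14.
Solving the dual: y* = (0, 0, 2, 0).
  dual value b^T y* = 14.
Strong duality: c^T x* = b^T y*. Confirmed.

14


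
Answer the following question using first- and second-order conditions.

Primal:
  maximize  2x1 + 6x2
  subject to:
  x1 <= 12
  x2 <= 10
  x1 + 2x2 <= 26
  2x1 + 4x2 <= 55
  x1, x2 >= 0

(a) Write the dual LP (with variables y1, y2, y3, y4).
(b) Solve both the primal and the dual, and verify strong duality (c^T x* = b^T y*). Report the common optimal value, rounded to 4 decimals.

The standard primal-dual pair for 'max c^T x s.t. A x <= b, x >= 0' is:
  Dual:  min b^T y  s.t.  A^T y >= c,  y >= 0.

So the dual LP is:
  minimize  12y1 + 10y2 + 26y3 + 55y4
  subject to:
    y1 + y3 + 2y4 >= 2
    y2 + 2y3 + 4y4 >= 6
    y1, y2, y3, y4 >= 0

Solving the primal: x* = (6, 10).
  primal value c^T x* = 72.
Solving the dual: y* = (0, 2, 2, 0).
  dual value b^T y* = 72.
Strong duality: c^T x* = b^T y*. Confirmed.

72


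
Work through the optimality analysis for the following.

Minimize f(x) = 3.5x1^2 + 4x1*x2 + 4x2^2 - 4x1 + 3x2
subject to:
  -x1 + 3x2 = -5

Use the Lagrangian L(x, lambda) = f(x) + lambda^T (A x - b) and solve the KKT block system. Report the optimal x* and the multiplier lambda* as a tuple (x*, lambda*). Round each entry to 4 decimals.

Form the Lagrangian:
  L(x, lambda) = (1/2) x^T Q x + c^T x + lambda^T (A x - b)
Stationarity (grad_x L = 0): Q x + c + A^T lambda = 0.
Primal feasibility: A x = b.

This gives the KKT block system:
  [ Q   A^T ] [ x     ]   [-c ]
  [ A    0  ] [ lambda ] = [ b ]

Solving the linear system:
  x*      = (1.3368, -1.2211)
  lambda* = (0.4737)
  f(x*)   = -3.3211

x* = (1.3368, -1.2211), lambda* = (0.4737)


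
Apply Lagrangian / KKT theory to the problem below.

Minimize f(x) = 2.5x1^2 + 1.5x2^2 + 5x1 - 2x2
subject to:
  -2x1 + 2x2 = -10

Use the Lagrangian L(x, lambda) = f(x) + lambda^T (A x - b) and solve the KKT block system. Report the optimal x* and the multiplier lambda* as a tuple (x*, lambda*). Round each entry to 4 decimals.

Form the Lagrangian:
  L(x, lambda) = (1/2) x^T Q x + c^T x + lambda^T (A x - b)
Stationarity (grad_x L = 0): Q x + c + A^T lambda = 0.
Primal feasibility: A x = b.

This gives the KKT block system:
  [ Q   A^T ] [ x     ]   [-c ]
  [ A    0  ] [ lambda ] = [ b ]

Solving the linear system:
  x*      = (1.5, -3.5)
  lambda* = (6.25)
  f(x*)   = 38.5

x* = (1.5, -3.5), lambda* = (6.25)


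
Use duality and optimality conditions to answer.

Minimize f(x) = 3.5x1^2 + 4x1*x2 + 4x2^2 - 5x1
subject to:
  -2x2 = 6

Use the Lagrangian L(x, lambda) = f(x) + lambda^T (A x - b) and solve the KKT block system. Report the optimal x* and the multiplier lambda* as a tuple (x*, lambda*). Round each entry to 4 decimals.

Form the Lagrangian:
  L(x, lambda) = (1/2) x^T Q x + c^T x + lambda^T (A x - b)
Stationarity (grad_x L = 0): Q x + c + A^T lambda = 0.
Primal feasibility: A x = b.

This gives the KKT block system:
  [ Q   A^T ] [ x     ]   [-c ]
  [ A    0  ] [ lambda ] = [ b ]

Solving the linear system:
  x*      = (2.4286, -3)
  lambda* = (-7.1429)
  f(x*)   = 15.3571

x* = (2.4286, -3), lambda* = (-7.1429)


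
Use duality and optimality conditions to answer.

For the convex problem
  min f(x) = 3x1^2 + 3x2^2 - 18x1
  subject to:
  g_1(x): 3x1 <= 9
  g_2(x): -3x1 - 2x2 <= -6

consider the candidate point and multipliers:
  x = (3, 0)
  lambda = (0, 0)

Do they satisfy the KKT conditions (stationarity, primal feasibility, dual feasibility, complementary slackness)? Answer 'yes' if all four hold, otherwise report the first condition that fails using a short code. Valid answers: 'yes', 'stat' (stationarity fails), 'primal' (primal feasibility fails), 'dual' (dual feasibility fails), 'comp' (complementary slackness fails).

Gradient of f: grad f(x) = Q x + c = (0, 0)
Constraint values g_i(x) = a_i^T x - b_i:
  g_1((3, 0)) = 0
  g_2((3, 0)) = -3
Stationarity residual: grad f(x) + sum_i lambda_i a_i = (0, 0)
  -> stationarity OK
Primal feasibility (all g_i <= 0): OK
Dual feasibility (all lambda_i >= 0): OK
Complementary slackness (lambda_i * g_i(x) = 0 for all i): OK

Verdict: yes, KKT holds.

yes


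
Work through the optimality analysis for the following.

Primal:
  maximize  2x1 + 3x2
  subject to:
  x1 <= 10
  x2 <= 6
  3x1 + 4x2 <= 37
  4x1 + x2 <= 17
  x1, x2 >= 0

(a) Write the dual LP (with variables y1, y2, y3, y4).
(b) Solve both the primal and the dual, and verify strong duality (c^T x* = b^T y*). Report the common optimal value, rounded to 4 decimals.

The standard primal-dual pair for 'max c^T x s.t. A x <= b, x >= 0' is:
  Dual:  min b^T y  s.t.  A^T y >= c,  y >= 0.

So the dual LP is:
  minimize  10y1 + 6y2 + 37y3 + 17y4
  subject to:
    y1 + 3y3 + 4y4 >= 2
    y2 + 4y3 + y4 >= 3
    y1, y2, y3, y4 >= 0

Solving the primal: x* = (2.75, 6).
  primal value c^T x* = 23.5.
Solving the dual: y* = (0, 2.5, 0, 0.5).
  dual value b^T y* = 23.5.
Strong duality: c^T x* = b^T y*. Confirmed.

23.5


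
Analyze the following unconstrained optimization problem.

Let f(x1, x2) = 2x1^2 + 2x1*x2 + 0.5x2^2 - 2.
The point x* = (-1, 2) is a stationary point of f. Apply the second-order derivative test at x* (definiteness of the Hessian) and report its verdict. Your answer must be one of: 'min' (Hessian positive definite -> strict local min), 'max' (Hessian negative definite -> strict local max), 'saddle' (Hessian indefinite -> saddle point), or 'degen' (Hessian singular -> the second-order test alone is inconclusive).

Compute the Hessian H = grad^2 f:
  H = [[4, 2], [2, 1]]
Verify stationarity: grad f(x*) = H x* + g = (0, 0).
Eigenvalues of H: 0, 5.
H has a zero eigenvalue (singular; positive semidefinite but not definite), so H is neither positive definite, negative definite, nor indefinite. The second-order test alone is inconclusive -> degen.
(Indeed, f is constant along the null direction of H through x*, so x* is not a strict local extremum.)

degen


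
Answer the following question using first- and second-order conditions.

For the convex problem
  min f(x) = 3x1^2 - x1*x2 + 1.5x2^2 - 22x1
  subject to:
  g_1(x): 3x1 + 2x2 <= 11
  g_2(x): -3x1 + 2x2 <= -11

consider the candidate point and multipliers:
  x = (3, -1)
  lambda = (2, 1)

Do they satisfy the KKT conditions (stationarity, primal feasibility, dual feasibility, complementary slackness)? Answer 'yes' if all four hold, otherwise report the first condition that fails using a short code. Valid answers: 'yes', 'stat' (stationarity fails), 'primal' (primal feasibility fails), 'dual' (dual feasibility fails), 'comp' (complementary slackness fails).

Gradient of f: grad f(x) = Q x + c = (-3, -6)
Constraint values g_i(x) = a_i^T x - b_i:
  g_1((3, -1)) = -4
  g_2((3, -1)) = 0
Stationarity residual: grad f(x) + sum_i lambda_i a_i = (0, 0)
  -> stationarity OK
Primal feasibility (all g_i <= 0): OK
Dual feasibility (all lambda_i >= 0): OK
Complementary slackness (lambda_i * g_i(x) = 0 for all i): FAILS

Verdict: the first failing condition is complementary_slackness -> comp.

comp


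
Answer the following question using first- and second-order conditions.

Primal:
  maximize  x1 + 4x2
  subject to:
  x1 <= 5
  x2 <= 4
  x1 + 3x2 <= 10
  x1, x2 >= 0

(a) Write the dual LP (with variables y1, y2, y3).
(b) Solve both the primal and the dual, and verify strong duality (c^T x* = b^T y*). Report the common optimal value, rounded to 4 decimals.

The standard primal-dual pair for 'max c^T x s.t. A x <= b, x >= 0' is:
  Dual:  min b^T y  s.t.  A^T y >= c,  y >= 0.

So the dual LP is:
  minimize  5y1 + 4y2 + 10y3
  subject to:
    y1 + y3 >= 1
    y2 + 3y3 >= 4
    y1, y2, y3 >= 0

Solving the primal: x* = (0, 3.3333).
  primal value c^T x* = 13.3333.
Solving the dual: y* = (0, 0, 1.3333).
  dual value b^T y* = 13.3333.
Strong duality: c^T x* = b^T y*. Confirmed.

13.3333


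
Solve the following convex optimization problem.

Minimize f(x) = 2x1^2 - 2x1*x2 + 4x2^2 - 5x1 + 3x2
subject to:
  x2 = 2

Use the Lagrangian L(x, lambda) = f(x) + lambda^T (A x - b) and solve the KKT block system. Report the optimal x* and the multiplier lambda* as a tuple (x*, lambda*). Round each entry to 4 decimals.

Form the Lagrangian:
  L(x, lambda) = (1/2) x^T Q x + c^T x + lambda^T (A x - b)
Stationarity (grad_x L = 0): Q x + c + A^T lambda = 0.
Primal feasibility: A x = b.

This gives the KKT block system:
  [ Q   A^T ] [ x     ]   [-c ]
  [ A    0  ] [ lambda ] = [ b ]

Solving the linear system:
  x*      = (2.25, 2)
  lambda* = (-14.5)
  f(x*)   = 11.875

x* = (2.25, 2), lambda* = (-14.5)


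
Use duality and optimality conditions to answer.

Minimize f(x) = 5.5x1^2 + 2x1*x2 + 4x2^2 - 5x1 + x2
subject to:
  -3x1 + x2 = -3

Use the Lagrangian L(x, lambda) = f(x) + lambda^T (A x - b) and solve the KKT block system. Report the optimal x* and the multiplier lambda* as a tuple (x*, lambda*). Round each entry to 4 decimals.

Form the Lagrangian:
  L(x, lambda) = (1/2) x^T Q x + c^T x + lambda^T (A x - b)
Stationarity (grad_x L = 0): Q x + c + A^T lambda = 0.
Primal feasibility: A x = b.

This gives the KKT block system:
  [ Q   A^T ] [ x     ]   [-c ]
  [ A    0  ] [ lambda ] = [ b ]

Solving the linear system:
  x*      = (0.8421, -0.4737)
  lambda* = (1.1053)
  f(x*)   = -0.6842

x* = (0.8421, -0.4737), lambda* = (1.1053)


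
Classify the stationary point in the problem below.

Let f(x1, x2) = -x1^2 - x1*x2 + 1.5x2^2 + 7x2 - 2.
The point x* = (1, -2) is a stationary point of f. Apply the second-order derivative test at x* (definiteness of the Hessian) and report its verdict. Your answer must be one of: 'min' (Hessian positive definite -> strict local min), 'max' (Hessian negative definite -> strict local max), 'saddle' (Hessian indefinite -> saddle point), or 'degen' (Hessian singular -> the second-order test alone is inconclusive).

Compute the Hessian H = grad^2 f:
  H = [[-2, -1], [-1, 3]]
Verify stationarity: grad f(x*) = H x* + g = (0, 0).
Eigenvalues of H: -2.1926, 3.1926.
Eigenvalues have mixed signs, so H is indefinite -> x* is a saddle point.

saddle


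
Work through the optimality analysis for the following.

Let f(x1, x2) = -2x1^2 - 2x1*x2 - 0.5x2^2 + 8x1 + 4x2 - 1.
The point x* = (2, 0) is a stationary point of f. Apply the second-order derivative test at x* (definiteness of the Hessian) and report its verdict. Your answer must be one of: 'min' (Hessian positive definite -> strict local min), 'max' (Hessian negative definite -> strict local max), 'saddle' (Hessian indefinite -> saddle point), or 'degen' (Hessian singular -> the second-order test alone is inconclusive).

Compute the Hessian H = grad^2 f:
  H = [[-4, -2], [-2, -1]]
Verify stationarity: grad f(x*) = H x* + g = (0, 0).
Eigenvalues of H: -5, 0.
H has a zero eigenvalue (singular; negative semidefinite but not definite), so H is neither positive definite, negative definite, nor indefinite. The second-order test alone is inconclusive -> degen.
(Indeed, f is constant along the null direction of H through x*, so x* is not a strict local extremum.)

degen


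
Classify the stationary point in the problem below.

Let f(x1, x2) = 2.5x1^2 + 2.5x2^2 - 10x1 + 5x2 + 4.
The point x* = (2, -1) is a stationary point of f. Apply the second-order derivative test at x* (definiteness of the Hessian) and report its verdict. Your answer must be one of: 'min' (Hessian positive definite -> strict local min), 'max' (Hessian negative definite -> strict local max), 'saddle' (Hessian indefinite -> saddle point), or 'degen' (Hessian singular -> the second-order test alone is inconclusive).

Compute the Hessian H = grad^2 f:
  H = [[5, 0], [0, 5]]
Verify stationarity: grad f(x*) = H x* + g = (0, 0).
Eigenvalues of H: 5, 5.
Both eigenvalues > 0, so H is positive definite -> x* is a strict local min.

min


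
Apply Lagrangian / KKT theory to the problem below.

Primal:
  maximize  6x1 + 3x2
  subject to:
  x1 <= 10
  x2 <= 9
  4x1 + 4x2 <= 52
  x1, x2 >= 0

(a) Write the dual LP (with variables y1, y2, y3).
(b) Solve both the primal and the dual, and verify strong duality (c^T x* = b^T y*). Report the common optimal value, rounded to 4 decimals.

The standard primal-dual pair for 'max c^T x s.t. A x <= b, x >= 0' is:
  Dual:  min b^T y  s.t.  A^T y >= c,  y >= 0.

So the dual LP is:
  minimize  10y1 + 9y2 + 52y3
  subject to:
    y1 + 4y3 >= 6
    y2 + 4y3 >= 3
    y1, y2, y3 >= 0

Solving the primal: x* = (10, 3).
  primal value c^T x* = 69.
Solving the dual: y* = (3, 0, 0.75).
  dual value b^T y* = 69.
Strong duality: c^T x* = b^T y*. Confirmed.

69
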